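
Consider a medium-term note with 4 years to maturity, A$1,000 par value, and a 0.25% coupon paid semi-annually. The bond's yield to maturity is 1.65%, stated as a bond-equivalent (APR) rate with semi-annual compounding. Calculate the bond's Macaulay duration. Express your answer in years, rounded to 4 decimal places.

3.9820 years

Periodic yield y = 0.00825. Discount each cash flow and weight by its period:
  t   CF        PV=CF/(1+0.00825)^t    t·PV
  1         1.25         1.2398         1.2398
  2         1.25         1.2296         2.4593
  3         1.25         1.2196         3.6587
  4         1.25         1.2096         4.8383
  5         1.25         1.1997         5.9984
  6         1.25         1.1899         7.1392
  7         1.25         1.1801         8.2610
  8     1,001.25       937.5548     7,500.4388
  Σ                    946.0231     7,534.0335
Price P = Σ PV = 946.0231.
Macaulay duration = Σ(t·PV) / P = 7,534.0335 / 946.0231 = 7.96390 half-year periods.
In years: 7.96390 / 2 = 3.98195 years.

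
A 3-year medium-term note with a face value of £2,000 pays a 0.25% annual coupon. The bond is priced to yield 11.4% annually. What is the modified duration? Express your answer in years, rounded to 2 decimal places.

Periodic yield y = 0.114. First find Macaulay duration:
  t   CF        PV=CF/(1+0.114)^t    t·PV
  1         5.00         4.4883         4.4883
  2         5.00         4.0290         8.0580
  3     2,005.00     1,450.3032     4,350.9096
  Σ                  1,458.8205     4,363.4560
P = 1,458.8205; Macaulay duration = 4,363.4560 / 1,458.8205 = 2.99108 years.
Modified duration = D_Mac / (1 + y) = 2.99108 / 1.114 = 2.68500 years.

2.68 years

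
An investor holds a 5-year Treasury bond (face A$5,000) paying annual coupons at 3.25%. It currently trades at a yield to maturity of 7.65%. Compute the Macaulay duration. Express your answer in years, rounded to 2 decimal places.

4.66 years

Periodic yield y = 0.0765. Discount each cash flow and weight by its year:
  t   CF        PV=CF/(1+0.0765)^t    t·PV
  1       162.50       150.9522       150.9522
  2       162.50       140.2250       280.4499
  3       162.50       130.2601       390.7802
  4       162.50       121.0033       484.0132
  5     5,162.50     3,571.0004    17,855.0018
  Σ                  4,113.4408    19,161.1972
Price P = Σ PV = 4,113.4408.
Macaulay duration = Σ(t·PV) / P = 19,161.1972 / 4,113.4408 = 4.65819 years.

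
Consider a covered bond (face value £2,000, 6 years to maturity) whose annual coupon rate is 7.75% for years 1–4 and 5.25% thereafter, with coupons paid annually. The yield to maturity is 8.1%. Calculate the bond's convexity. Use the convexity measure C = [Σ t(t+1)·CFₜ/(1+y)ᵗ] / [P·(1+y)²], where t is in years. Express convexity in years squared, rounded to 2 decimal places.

With y = 0.081:
  t   CF        PV=CF/(1+0.081)^t    t·PV        t(t+1)·PV
  1       155.00       143.3858       143.3858         286.7715
  2       155.00       132.6418       265.2835         795.8506
  3       155.00       122.7028       368.1085       1,472.4341
  4       155.00       113.5086       454.0346       2,270.1728
  5       105.00        71.1313       355.6566       2,133.9394
  6     2,105.00     1,319.1614     7,914.9684      55,404.7790
  Σ                  1,902.5317     9,501.4374      62,363.9474
P = 1,902.5317.
Convexity = Σ t(t+1)·PV / [P·(1+y)²] = 62,363.9474 / (1,902.5317 × 1.168561) = 28.05113.

28.05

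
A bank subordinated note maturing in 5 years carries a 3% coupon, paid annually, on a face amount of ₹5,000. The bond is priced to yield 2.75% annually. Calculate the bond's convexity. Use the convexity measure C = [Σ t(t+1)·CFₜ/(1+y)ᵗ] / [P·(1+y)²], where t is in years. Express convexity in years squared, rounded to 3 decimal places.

With y = 0.0275:
  t   CF        PV=CF/(1+0.0275)^t    t·PV        t(t+1)·PV
  1       150.00       145.9854       145.9854         291.9708
  2       150.00       142.0782       284.1565         852.4695
  3       150.00       138.2757       414.8270       1,659.3080
  4       150.00       134.5749       538.2994       2,691.4972
  5     5,150.00     4,496.7431    22,483.7155     134,902.2928
  Σ                  5,057.6573    23,866.9838     140,397.5383
P = 5,057.6573.
Convexity = Σ t(t+1)·PV / [P·(1+y)²] = 140,397.5383 / (5,057.6573 × 1.055756) = 26.29338.

26.293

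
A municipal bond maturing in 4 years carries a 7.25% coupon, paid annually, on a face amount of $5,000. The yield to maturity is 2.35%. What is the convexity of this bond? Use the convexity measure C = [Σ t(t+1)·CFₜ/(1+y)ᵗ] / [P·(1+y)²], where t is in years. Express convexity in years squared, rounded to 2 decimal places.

With y = 0.0235:
  t   CF        PV=CF/(1+0.0235)^t    t·PV        t(t+1)·PV
  1       362.50       354.1768       354.1768         708.3537
  2       362.50       346.0448       692.0896       2,076.2687
  3       362.50       338.0995     1,014.2984       4,057.1935
  4     5,362.50     4,886.7027    19,546.8108      97,734.0538
  Σ                  5,925.0238    21,607.3756     104,575.8697
P = 5,925.0238.
Convexity = Σ t(t+1)·PV / [P·(1+y)²] = 104,575.8697 / (5,925.0238 × 1.047552) = 16.84867.

16.85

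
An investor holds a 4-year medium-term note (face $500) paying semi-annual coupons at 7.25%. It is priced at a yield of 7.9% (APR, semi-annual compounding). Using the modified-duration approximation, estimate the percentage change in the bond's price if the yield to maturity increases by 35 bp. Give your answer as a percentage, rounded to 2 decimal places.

Periodic yield y = 0.0395. Modified duration first:
  t   CF        PV=CF/(1+0.0395)^t    t·PV
  1       18.125        17.4363        17.4363
  2       18.125        16.7737        33.5474
  3       18.125        16.1363        48.4090
  4       18.125        15.5232        62.0926
  5       18.125        14.9333        74.6665
  6       18.125        14.3658        86.1950
  7       18.125        13.8200        96.7397
  8      518.125       380.0481     3,040.3850
  Σ                    489.0367     3,459.4715
P = 489.0367; D_Mac = 7.07405 half-year periods = 3.53703 yrs; D_mod = 3.53703/(1+0.0395) = 3.40262 yrs.
ΔP/P ≈ -D_mod · Δy = -3.40262 × (+0.0035) = -0.011909 = -1.1909%.

-1.19%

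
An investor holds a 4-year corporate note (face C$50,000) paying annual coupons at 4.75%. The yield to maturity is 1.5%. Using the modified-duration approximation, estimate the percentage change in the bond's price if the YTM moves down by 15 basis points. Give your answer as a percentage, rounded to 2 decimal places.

+0.55%

Periodic yield y = 0.015. Modified duration first:
  t   CF        PV=CF/(1+0.015)^t    t·PV
  1     2,375.00     2,339.9015     2,339.9015
  2     2,375.00     2,305.3217     4,610.6433
  3     2,375.00     2,271.2529     6,813.7586
  4    52,375.00    49,346.8991   197,387.5962
  Σ                 56,263.3751   211,151.8996
P = 56,263.3751; D_Mac = 3.75292 yrs; D_mod = 3.75292/(1+0.015) = 3.69746 yrs.
ΔP/P ≈ -D_mod · Δy = -3.69746 × (-0.0015) = +0.005546 = +0.5546%.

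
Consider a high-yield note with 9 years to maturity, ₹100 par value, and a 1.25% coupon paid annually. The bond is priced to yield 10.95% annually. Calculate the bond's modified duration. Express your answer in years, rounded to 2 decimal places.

7.48 years

Periodic yield y = 0.1095. First find Macaulay duration:
  t   CF        PV=CF/(1+0.1095)^t    t·PV
  1         1.25         1.1266         1.1266
  2         1.25         1.0154         2.0309
  3         1.25         0.9152         2.7457
  4         1.25         0.8249         3.2996
  5         1.25         0.7435         3.7174
  6         1.25         0.6701         4.0207
  7         1.25         0.6040         4.2278
  8         1.25         0.5444         4.3549
  9       101.25        39.7420       357.6776
  Σ                     46.1861       383.2013
P = 46.1861; Macaulay duration = 383.2013 / 46.1861 = 8.29690 years.
Modified duration = D_Mac / (1 + y) = 8.29690 / 1.1095 = 7.47805 years.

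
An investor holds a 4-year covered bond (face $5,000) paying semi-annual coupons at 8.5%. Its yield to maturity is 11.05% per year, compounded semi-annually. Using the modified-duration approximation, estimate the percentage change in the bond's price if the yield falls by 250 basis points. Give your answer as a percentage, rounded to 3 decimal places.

+8.166%

Periodic yield y = 0.05525. Modified duration first:
  t   CF        PV=CF/(1+0.05525)^t    t·PV
  1       212.50       201.3741       201.3741
  2       212.50       190.8307       381.6614
  3       212.50       180.8393       542.5179
  4       212.50       171.3711       685.4843
  5       212.50       162.3985       811.9927
  6       212.50       153.8958       923.3748
  7       212.50       145.8382     1,020.8677
  8     5,212.50     3,390.0272    27,120.2175
  Σ                  4,596.5749    31,687.4904
P = 4,596.5749; D_Mac = 6.89372 half-year periods = 3.44686 yrs; D_mod = 3.44686/(1+0.05525) = 3.26639 yrs.
ΔP/P ≈ -D_mod · Δy = -3.26639 × (-0.025) = +0.081660 = +8.1660%.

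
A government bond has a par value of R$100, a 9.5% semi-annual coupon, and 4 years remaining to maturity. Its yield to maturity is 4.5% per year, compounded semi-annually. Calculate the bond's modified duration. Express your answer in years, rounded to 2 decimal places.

Periodic yield y = 0.0225. First find Macaulay duration:
  t   CF        PV=CF/(1+0.0225)^t    t·PV
  1         4.75         4.6455         4.6455
  2         4.75         4.5433         9.0865
  3         4.75         4.4433        13.3298
  4         4.75         4.3455        17.3820
  5         4.75         4.2499        21.2494
  6         4.75         4.1564        24.9382
  7         4.75         4.0649        28.4543
  8       104.75        87.6693       701.3543
  Σ                    118.1180       820.4401
P = 118.1180; Macaulay duration = 820.4401 / 118.1180 = 6.94594 half-year periods = 3.47297 years.
Modified duration = D_Mac / (1 + y) = 3.47297 / 1.0225 = 3.39655 years.

3.40 years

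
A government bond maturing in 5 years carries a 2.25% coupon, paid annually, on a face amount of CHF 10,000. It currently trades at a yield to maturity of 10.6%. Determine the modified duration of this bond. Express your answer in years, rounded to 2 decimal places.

4.28 years

Periodic yield y = 0.106. First find Macaulay duration:
  t   CF        PV=CF/(1+0.106)^t    t·PV
  1       225.00       203.4358       203.4358
  2       225.00       183.9383       367.8767
  3       225.00       166.3095       498.9286
  4       225.00       150.3703       601.4811
  5    10,225.00     6,178.5659    30,892.8294
  Σ                  6,882.6198    32,564.5516
P = 6,882.6198; Macaulay duration = 32,564.5516 / 6,882.6198 = 4.73142 years.
Modified duration = D_Mac / (1 + y) = 4.73142 / 1.106 = 4.27795 years.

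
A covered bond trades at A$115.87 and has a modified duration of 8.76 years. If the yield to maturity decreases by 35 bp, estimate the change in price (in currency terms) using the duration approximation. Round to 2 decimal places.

Duration approximation: ΔP/P ≈ -D_mod · Δy = -8.76 × (-0.0035) = +0.030660.
ΔP ≈ 115.87 × (+0.030660) = +3.5525742.

+A$3.55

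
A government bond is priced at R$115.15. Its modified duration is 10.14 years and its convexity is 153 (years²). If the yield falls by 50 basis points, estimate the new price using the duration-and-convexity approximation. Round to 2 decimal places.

Duration effect: -D_mod·Δy = -10.14 × (-0.005) = +0.050700
Convexity effect: ½·C·(Δy)² = 0.5 × 153 × (-0.005)² = +0.0019125
ΔP/P ≈ +0.050700 + 0.0019125 = +0.0526125
New price ≈ 115.15 × (1 + 0.0526125) = 121.208329375.

R$121.21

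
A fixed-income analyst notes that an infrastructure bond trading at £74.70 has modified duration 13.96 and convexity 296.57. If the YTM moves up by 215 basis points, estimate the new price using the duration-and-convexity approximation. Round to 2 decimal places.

Duration effect: -D_mod·Δy = -13.96 × (+0.0215) = -0.300140
Convexity effect: ½·C·(Δy)² = 0.5 × 296.57 × (0.0215)² = +0.06854474125
ΔP/P ≈ -0.300140 + 0.06854474125 = -0.23159525875
New price ≈ 74.70 × (1 - 0.23159525875) = 57.399834171375.

£57.40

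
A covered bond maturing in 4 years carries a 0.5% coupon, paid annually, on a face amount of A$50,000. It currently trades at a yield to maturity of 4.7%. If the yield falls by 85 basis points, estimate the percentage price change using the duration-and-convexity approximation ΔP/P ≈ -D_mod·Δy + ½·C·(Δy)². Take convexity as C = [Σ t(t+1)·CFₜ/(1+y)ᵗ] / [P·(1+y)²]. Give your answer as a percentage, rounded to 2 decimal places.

+3.29%

With y = 0.047:
  t   CF        PV=CF/(1+0.047)^t    t·PV        t(t+1)·PV
  1       250.00       238.7775       238.7775         477.5549
  2       250.00       228.0587       456.1174       1,368.3522
  3       250.00       217.8211       653.4633       2,613.8533
  4    50,250.00    41,816.6598   167,266.6391     836,333.1955
  Σ                 42,501.3170   168,614.9973     840,792.9560
P = 42,501.3170; D_Mac = 3.96729 yrs; D_mod = 3.78920 yrs; C = 18.04651.
Duration effect: -3.78920 × (-0.0085) = +0.032208
Convexity effect: 0.5 × 18.04651 × (-0.0085)² = +0.0006519
ΔP/P ≈ +0.032208 + 0.0006519 = +0.032860 = +3.2860%.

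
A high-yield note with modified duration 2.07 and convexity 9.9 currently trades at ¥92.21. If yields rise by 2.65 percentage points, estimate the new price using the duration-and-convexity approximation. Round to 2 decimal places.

¥87.47

Duration effect: -D_mod·Δy = -2.07 × (+0.0265) = -0.054855
Convexity effect: ½·C·(Δy)² = 0.5 × 9.9 × (0.0265)² = +0.0034761375
ΔP/P ≈ -0.054855 + 0.0034761375 = -0.0513788625
New price ≈ 92.21 × (1 - 0.0513788625) = 87.472355088875.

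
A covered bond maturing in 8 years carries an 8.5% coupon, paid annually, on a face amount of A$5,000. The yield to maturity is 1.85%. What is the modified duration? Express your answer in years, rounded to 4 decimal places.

Periodic yield y = 0.0185. First find Macaulay duration:
  t   CF        PV=CF/(1+0.0185)^t    t·PV
  1       425.00       417.2803       417.2803
  2       425.00       409.7008       819.4017
  3       425.00       402.2591     1,206.7772
  4       425.00       394.9524     1,579.8097
  5       425.00       387.7785     1,938.8927
  6       425.00       380.7349     2,284.4096
  7       425.00       373.8193     2,616.7350
  8     5,425.00     4,685.0203    37,480.1623
  Σ                  7,451.5457    48,343.4685
P = 7,451.5457; Macaulay duration = 48,343.4685 / 7,451.5457 = 6.48771 years.
Modified duration = D_Mac / (1 + y) = 6.48771 / 1.0185 = 6.36987 years.

6.3699 years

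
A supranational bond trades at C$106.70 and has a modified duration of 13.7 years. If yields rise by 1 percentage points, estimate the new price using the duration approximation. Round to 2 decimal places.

Duration approximation: ΔP/P ≈ -D_mod · Δy = -13.7 × (+0.01) = -0.137000.
New price ≈ 106.70 × (1 - 0.137000) = 92.08210.

C$92.08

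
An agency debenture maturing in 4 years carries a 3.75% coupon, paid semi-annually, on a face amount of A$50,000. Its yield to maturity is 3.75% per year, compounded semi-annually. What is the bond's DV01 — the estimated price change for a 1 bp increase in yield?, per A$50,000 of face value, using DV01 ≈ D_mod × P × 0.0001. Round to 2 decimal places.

Periodic yield y = 0.01875.
  t   CF        PV=CF/(1+0.01875)^t    t·PV
  1       937.50       920.2454       920.2454
  2       937.50       903.3084     1,806.6167
  3       937.50       886.6831     2,660.0492
  4       937.50       870.3637     3,481.4550
  5       937.50       854.3448     4,271.7239
  6       937.50       838.6206     5,031.7238
  7       937.50       823.1859     5,762.3013
  8    50,937.50    43,903.2481   351,225.9850
  Σ                 50,000.0000   375,160.1002
P = 50,000.0000; D_Mac = 7.50320 half-year periods = 3.75160 yrs; D_mod = 3.68255 yrs.
DV01 ≈ 3.68255 × 50,000.0000 × 0.0001 = 18.412766.

A$18.41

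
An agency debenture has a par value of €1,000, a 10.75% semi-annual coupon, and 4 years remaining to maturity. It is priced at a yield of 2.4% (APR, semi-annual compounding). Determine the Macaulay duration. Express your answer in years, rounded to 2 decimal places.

3.45 years

Periodic yield y = 0.012. Discount each cash flow and weight by its period:
  t   CF        PV=CF/(1+0.012)^t    t·PV
  1        53.75        53.1126        53.1126
  2        53.75        52.4829       104.9657
  3        53.75        51.8605       155.5816
  4        53.75        51.2456       204.9823
  5        53.75        50.6379       253.1896
  6        53.75        50.0375       300.2249
  7        53.75        49.4441       346.1090
  8     1,053.75       957.8411     7,662.7291
  Σ                  1,316.6623     9,080.8949
Price P = Σ PV = 1,316.6623.
Macaulay duration = Σ(t·PV) / P = 9,080.8949 / 1,316.6623 = 6.89691 half-year periods.
In years: 6.89691 / 2 = 3.44845 years.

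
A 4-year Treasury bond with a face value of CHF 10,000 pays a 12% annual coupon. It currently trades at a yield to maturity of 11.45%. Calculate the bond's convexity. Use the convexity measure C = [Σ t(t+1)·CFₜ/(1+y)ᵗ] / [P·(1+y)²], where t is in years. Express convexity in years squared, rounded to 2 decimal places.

12.95

With y = 0.1145:
  t   CF        PV=CF/(1+0.1145)^t    t·PV        t(t+1)·PV
  1     1,200.00     1,076.7160     1,076.7160       2,153.4320
  2     1,200.00       966.0978     1,932.1956       5,796.5869
  3     1,200.00       866.8442     2,600.5325      10,402.1299
  4    11,200.00     7,259.3499    29,037.3997     145,186.9985
  Σ                 10,169.0079    34,646.8438     163,539.1474
P = 10,169.0079.
Convexity = Σ t(t+1)·PV / [P·(1+y)²] = 163,539.1474 / (10,169.0079 × 1.242110) = 12.94741.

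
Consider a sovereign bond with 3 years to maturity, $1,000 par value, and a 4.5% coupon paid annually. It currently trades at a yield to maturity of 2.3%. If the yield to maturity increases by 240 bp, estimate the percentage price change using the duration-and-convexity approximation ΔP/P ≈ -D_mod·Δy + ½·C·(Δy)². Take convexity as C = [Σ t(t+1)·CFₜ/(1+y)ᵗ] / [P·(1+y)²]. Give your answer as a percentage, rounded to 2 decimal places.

-6.44%

With y = 0.023:
  t   CF        PV=CF/(1+0.023)^t    t·PV        t(t+1)·PV
  1        45.00        43.9883        43.9883          87.9765
  2        45.00        42.9993        85.9986         257.9957
  3     1,045.00       976.0889     2,928.2668      11,713.0672
  Σ                  1,063.0765     3,058.2536      12,059.0395
P = 1,063.0765; D_Mac = 2.87680 yrs; D_mod = 2.81212 yrs; C = 10.83919.
Duration effect: -2.81212 × (+0.024) = -0.067491
Convexity effect: 0.5 × 10.83919 × (0.024)² = +0.0031217
ΔP/P ≈ -0.067491 + 0.0031217 = -0.064369 = -6.4369%.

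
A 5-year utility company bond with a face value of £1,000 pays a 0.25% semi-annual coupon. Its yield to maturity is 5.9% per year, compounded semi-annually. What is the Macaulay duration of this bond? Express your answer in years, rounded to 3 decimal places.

4.967 years

Periodic yield y = 0.0295. Discount each cash flow and weight by its period:
  t   CF        PV=CF/(1+0.0295)^t    t·PV
  1         1.25         1.2142         1.2142
  2         1.25         1.1794         2.3588
  3         1.25         1.1456         3.4368
  4         1.25         1.1128         4.4511
  5         1.25         1.0809         5.4044
  6         1.25         1.0499         6.2995
  7         1.25         1.0198         7.1388
  8         1.25         0.9906         7.9248
  9         1.25         0.9622         8.6599
  10    1,001.25       748.6503     7,486.5033
  Σ                    758.4057     7,533.3915
Price P = Σ PV = 758.4057.
Macaulay duration = Σ(t·PV) / P = 7,533.3915 / 758.4057 = 9.93319 half-year periods.
In years: 9.93319 / 2 = 4.96660 years.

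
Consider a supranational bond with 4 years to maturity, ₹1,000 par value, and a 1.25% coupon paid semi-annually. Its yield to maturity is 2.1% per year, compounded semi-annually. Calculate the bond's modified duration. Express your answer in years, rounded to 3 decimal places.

3.872 years

Periodic yield y = 0.0105. First find Macaulay duration:
  t   CF        PV=CF/(1+0.0105)^t    t·PV
  1         6.25         6.1851         6.1851
  2         6.25         6.1208        12.2416
  3         6.25         6.0572        18.1716
  4         6.25         5.9942        23.9770
  5         6.25         5.9320        29.6598
  6         6.25         5.8703        35.2219
  7         6.25         5.8093        40.6653
  8     1,006.25       925.5830     7,404.6637
  Σ                    967.5519     7,570.7859
P = 967.5519; Macaulay duration = 7,570.7859 / 967.5519 = 7.82468 half-year periods = 3.91234 years.
Modified duration = D_Mac / (1 + y) = 3.91234 / 1.0105 = 3.87169 years.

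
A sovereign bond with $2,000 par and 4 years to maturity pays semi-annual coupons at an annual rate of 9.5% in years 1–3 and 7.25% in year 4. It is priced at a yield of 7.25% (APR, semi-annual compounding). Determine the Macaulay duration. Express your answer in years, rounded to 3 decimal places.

3.439 years

Periodic yield y = 0.03625. Discount each cash flow and weight by its period:
  t   CF        PV=CF/(1+0.03625)^t    t·PV
  1        95.00        91.6767        91.6767
  2        95.00        88.4697       176.9394
  3        95.00        85.3749       256.1246
  4        95.00        82.3883       329.5531
  5        95.00        79.5062       397.5309
  6        95.00        76.7249       460.3494
  7        72.50        56.5049       395.5344
  8     2,072.50     1,558.7562    12,470.0495
  Σ                  2,119.4017    14,577.7580
Price P = Σ PV = 2,119.4017.
Macaulay duration = Σ(t·PV) / P = 14,577.7580 / 2,119.4017 = 6.87824 half-year periods.
In years: 6.87824 / 2 = 3.43912 years.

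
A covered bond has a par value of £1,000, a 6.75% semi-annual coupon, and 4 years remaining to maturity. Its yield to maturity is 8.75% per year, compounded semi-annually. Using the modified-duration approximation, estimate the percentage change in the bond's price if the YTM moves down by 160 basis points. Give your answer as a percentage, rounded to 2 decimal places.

Periodic yield y = 0.04375. Modified duration first:
  t   CF        PV=CF/(1+0.04375)^t    t·PV
  1        33.75        32.3353        32.3353
  2        33.75        30.9800        61.9599
  3        33.75        29.6814        89.0442
  4        33.75        28.4373       113.7491
  5        33.75        27.2453       136.2264
  6        33.75        26.1033       156.6196
  7        33.75        25.0091       175.0638
  8     1,033.75       733.9114     5,871.2909
  Σ                    933.7030     6,636.2893
P = 933.7030; D_Mac = 7.10749 half-year periods = 3.55375 yrs; D_mod = 3.55375/(1+0.04375) = 3.40479 yrs.
ΔP/P ≈ -D_mod · Δy = -3.40479 × (-0.016) = +0.054477 = +5.4477%.

+5.45%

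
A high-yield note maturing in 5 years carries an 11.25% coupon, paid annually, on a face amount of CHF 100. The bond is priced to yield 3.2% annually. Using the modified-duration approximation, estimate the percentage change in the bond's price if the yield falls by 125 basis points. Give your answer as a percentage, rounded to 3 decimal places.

Periodic yield y = 0.032. Modified duration first:
  t   CF        PV=CF/(1+0.032)^t    t·PV
  1        11.25        10.9012        10.9012
  2        11.25        10.5631        21.1263
  3        11.25        10.2356        30.7068
  4        11.25         9.9182        39.6729
  5       111.25        95.0389       475.1946
  Σ                    136.6571       577.6018
P = 136.6571; D_Mac = 4.22665 yrs; D_mod = 4.22665/(1+0.032) = 4.09559 yrs.
ΔP/P ≈ -D_mod · Δy = -4.09559 × (-0.0125) = +0.051195 = +5.1195%.

+5.119%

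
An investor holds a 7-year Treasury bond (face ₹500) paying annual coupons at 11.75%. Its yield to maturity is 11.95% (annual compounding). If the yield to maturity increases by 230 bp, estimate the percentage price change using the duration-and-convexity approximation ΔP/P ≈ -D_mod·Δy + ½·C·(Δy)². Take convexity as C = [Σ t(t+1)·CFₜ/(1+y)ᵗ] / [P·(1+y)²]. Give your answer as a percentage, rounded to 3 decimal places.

-9.772%

With y = 0.1195:
  t   CF        PV=CF/(1+0.1195)^t    t·PV        t(t+1)·PV
  1        58.75        52.4788        52.4788         104.9576
  2        58.75        46.8770        93.7540         281.2619
  3        58.75        41.8731       125.6194         502.4777
  4        58.75        37.4034       149.6137         748.0687
  5        58.75        33.4108       167.0542       1,002.3252
  6        58.75        29.8444       179.0666       1,253.4660
  7       558.75       253.5414     1,774.7897      14,198.3173
  Σ                    495.4290     2,542.3764      18,090.8744
P = 495.4290; D_Mac = 5.13167 yrs; D_mod = 4.58389 yrs; C = 29.13600.
Duration effect: -4.58389 × (+0.023) = -0.105430
Convexity effect: 0.5 × 29.13600 × (0.023)² = +0.0077065
ΔP/P ≈ -0.105430 + 0.0077065 = -0.097723 = -9.7723%.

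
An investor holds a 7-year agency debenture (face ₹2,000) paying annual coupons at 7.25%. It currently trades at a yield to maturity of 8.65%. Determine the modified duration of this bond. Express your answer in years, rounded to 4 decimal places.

5.2242 years

Periodic yield y = 0.0865. First find Macaulay duration:
  t   CF        PV=CF/(1+0.0865)^t    t·PV
  1       145.00       133.4561       133.4561
  2       145.00       122.8312       245.6623
  3       145.00       113.0521       339.1564
  4       145.00       104.0517       416.2067
  5       145.00        95.7678       478.8388
  6       145.00        88.1434       528.8602
  7     2,145.00     1,200.1048     8,400.7338
  Σ                  1,857.4070    10,542.9143
P = 1,857.4070; Macaulay duration = 10,542.9143 / 1,857.4070 = 5.67615 years.
Modified duration = D_Mac / (1 + y) = 5.67615 / 1.0865 = 5.22425 years.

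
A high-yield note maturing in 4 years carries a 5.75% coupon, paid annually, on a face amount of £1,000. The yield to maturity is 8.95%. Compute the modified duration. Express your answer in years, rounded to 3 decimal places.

3.365 years

Periodic yield y = 0.0895. First find Macaulay duration:
  t   CF        PV=CF/(1+0.0895)^t    t·PV
  1        57.50        52.7765        52.7765
  2        57.50        48.4410        96.8821
  3        57.50        44.4617       133.3851
  4     1,057.50       750.5358     3,002.1434
  Σ                    896.2151     3,285.1871
P = 896.2151; Macaulay duration = 3,285.1871 / 896.2151 = 3.66562 years.
Modified duration = D_Mac / (1 + y) = 3.66562 / 1.0895 = 3.36450 years.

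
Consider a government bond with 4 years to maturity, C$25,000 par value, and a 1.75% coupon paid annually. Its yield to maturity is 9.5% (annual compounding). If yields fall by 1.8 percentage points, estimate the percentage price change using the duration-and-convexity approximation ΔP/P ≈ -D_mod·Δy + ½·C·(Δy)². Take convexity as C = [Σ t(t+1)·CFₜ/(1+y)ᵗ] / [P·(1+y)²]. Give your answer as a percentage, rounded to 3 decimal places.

+6.637%

With y = 0.095:
  t   CF        PV=CF/(1+0.095)^t    t·PV        t(t+1)·PV
  1       437.50       399.5434       399.5434         799.0868
  2       437.50       364.8798       729.7596       2,189.2788
  3       437.50       333.2236       999.6707       3,998.6827
  4    25,437.50    17,693.6711    70,774.6844     353,873.4218
  Σ                 18,791.3178    72,903.6580     360,860.4701
P = 18,791.3178; D_Mac = 3.87965 yrs; D_mod = 3.54306 yrs; C = 16.01599.
Duration effect: -3.54306 × (-0.018) = +0.063775
Convexity effect: 0.5 × 16.01599 × (-0.018)² = +0.0025946
ΔP/P ≈ +0.063775 + 0.0025946 = +0.066370 = +6.6370%.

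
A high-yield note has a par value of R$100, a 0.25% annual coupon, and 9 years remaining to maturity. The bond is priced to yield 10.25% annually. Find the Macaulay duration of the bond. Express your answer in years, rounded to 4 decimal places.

8.8460 years

Periodic yield y = 0.1025. Discount each cash flow and weight by its year:
  t   CF        PV=CF/(1+0.1025)^t    t·PV
  1         0.25         0.2268         0.2268
  2         0.25         0.2057         0.4114
  3         0.25         0.1866         0.5597
  4         0.25         0.1692         0.6768
  5         0.25         0.1535         0.7674
  6         0.25         0.1392         0.8353
  7         0.25         0.1263         0.8839
  8         0.25         0.1145         0.9162
  9       100.25        41.6559       374.9035
  Σ                     42.9776       380.1809
Price P = Σ PV = 42.9776.
Macaulay duration = Σ(t·PV) / P = 380.1809 / 42.9776 = 8.84602 years.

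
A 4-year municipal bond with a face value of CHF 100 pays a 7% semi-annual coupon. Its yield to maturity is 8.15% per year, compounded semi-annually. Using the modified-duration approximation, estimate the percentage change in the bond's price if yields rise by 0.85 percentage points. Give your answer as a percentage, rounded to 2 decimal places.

-2.90%

Periodic yield y = 0.04075. Modified duration first:
  t   CF        PV=CF/(1+0.04075)^t    t·PV
  1         3.50         3.3630         3.3630
  2         3.50         3.2313         6.4626
  3         3.50         3.1048         9.3143
  4         3.50         2.9832        11.9328
  5         3.50         2.8664        14.3320
  6         3.50         2.7542        16.5250
  7         3.50         2.6463        18.5243
  8       103.50        75.1915       601.5323
  Σ                     96.1406       681.9862
P = 96.1406; D_Mac = 7.09363 half-year periods = 3.54682 yrs; D_mod = 3.54682/(1+0.04075) = 3.40794 yrs.
ΔP/P ≈ -D_mod · Δy = -3.40794 × (+0.0085) = -0.028968 = -2.8968%.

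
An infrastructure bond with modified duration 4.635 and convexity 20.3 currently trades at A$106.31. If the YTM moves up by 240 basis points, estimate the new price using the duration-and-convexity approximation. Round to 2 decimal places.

Duration effect: -D_mod·Δy = -4.635 × (+0.024) = -0.111240
Convexity effect: ½·C·(Δy)² = 0.5 × 20.3 × (0.024)² = +0.0058464
ΔP/P ≈ -0.111240 + 0.0058464 = -0.1053936
New price ≈ 106.31 × (1 - 0.1053936) = 95.105606384.

A$95.11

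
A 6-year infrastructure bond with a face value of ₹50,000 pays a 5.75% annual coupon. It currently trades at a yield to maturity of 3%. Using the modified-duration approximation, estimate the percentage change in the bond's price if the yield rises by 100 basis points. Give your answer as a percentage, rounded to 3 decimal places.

Periodic yield y = 0.03. Modified duration first:
  t   CF        PV=CF/(1+0.03)^t    t·PV
  1     2,875.00     2,791.2621     2,791.2621
  2     2,875.00     2,709.9632     5,419.9265
  3     2,875.00     2,631.0323     7,893.0968
  4     2,875.00     2,554.4003    10,217.6011
  5     2,875.00     2,480.0003    12,400.0013
  6    52,875.00    44,281.9801   265,691.8804
  Σ                 57,448.6382   304,413.7682
P = 57,448.6382; D_Mac = 5.29889 yrs; D_mod = 5.29889/(1+0.03) = 5.14455 yrs.
ΔP/P ≈ -D_mod · Δy = -5.14455 × (+0.01) = -0.051445 = -5.1445%.

-5.145%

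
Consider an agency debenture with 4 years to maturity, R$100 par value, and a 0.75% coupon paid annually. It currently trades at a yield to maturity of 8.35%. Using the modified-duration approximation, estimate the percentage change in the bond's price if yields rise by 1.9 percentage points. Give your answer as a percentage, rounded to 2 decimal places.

Periodic yield y = 0.0835. Modified duration first:
  t   CF        PV=CF/(1+0.0835)^t    t·PV
  1         0.75         0.6922         0.6922
  2         0.75         0.6389         1.2777
  3         0.75         0.5896         1.7689
  4       100.75        73.1020       292.4081
  Σ                     75.0227       296.1469
P = 75.0227; D_Mac = 3.94743 yrs; D_mod = 3.94743/(1+0.0835) = 3.64322 yrs.
ΔP/P ≈ -D_mod · Δy = -3.64322 × (+0.019) = -0.069221 = -6.9221%.

-6.92%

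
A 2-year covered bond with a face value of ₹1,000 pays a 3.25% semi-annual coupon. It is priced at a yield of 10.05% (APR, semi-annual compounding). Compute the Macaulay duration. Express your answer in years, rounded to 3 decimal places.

1.949 years

Periodic yield y = 0.05025. Discount each cash flow and weight by its period:
  t   CF        PV=CF/(1+0.05025)^t    t·PV
  1        16.25        15.4725        15.4725
  2        16.25        14.7322        29.4644
  3        16.25        14.0273        42.0820
  4     1,016.25       835.2756     3,341.1024
  Σ                    879.5077     3,428.1214
Price P = Σ PV = 879.5077.
Macaulay duration = Σ(t·PV) / P = 3,428.1214 / 879.5077 = 3.89777 half-year periods.
In years: 3.89777 / 2 = 1.94889 years.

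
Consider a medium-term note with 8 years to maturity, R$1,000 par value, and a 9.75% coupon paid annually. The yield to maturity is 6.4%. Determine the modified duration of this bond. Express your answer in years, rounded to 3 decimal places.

5.741 years

Periodic yield y = 0.064. First find Macaulay duration:
  t   CF        PV=CF/(1+0.064)^t    t·PV
  1        97.50        91.6353        91.6353
  2        97.50        86.1234       172.2469
  3        97.50        80.9431       242.8292
  4        97.50        76.0743       304.2973
  5        97.50        71.4984       357.4921
  6        97.50        67.1978       403.1866
  7        97.50        63.1558       442.0906
  8     1,097.50       668.1462     5,345.1696
  Σ                  1,204.7744     7,358.9477
P = 1,204.7744; Macaulay duration = 7,358.9477 / 1,204.7744 = 6.10815 years.
Modified duration = D_Mac / (1 + y) = 6.10815 / 1.064 = 5.74075 years.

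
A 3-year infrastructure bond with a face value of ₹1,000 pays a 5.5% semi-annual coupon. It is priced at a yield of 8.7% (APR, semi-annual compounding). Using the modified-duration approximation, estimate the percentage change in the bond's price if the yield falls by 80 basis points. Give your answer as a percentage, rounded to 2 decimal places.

Periodic yield y = 0.0435. Modified duration first:
  t   CF        PV=CF/(1+0.0435)^t    t·PV
  1        27.50        26.3536        26.3536
  2        27.50        25.2550        50.5100
  3        27.50        24.2022        72.6067
  4        27.50        23.1933        92.7733
  5        27.50        22.2265       111.1323
  6     1,027.50       795.8425     4,775.0548
  Σ                    917.0731     5,128.4308
P = 917.0731; D_Mac = 5.59217 half-year periods = 2.79609 yrs; D_mod = 2.79609/(1+0.0435) = 2.67953 yrs.
ΔP/P ≈ -D_mod · Δy = -2.67953 × (-0.008) = +0.021436 = +2.1436%.

+2.14%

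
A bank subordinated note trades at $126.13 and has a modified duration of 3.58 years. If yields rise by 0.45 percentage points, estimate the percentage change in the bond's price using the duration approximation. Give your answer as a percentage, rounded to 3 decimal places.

Duration approximation: ΔP/P ≈ -D_mod · Δy = -3.58 × (+0.0045) = -0.016110.
As a percentage: -1.6110%.

-1.611%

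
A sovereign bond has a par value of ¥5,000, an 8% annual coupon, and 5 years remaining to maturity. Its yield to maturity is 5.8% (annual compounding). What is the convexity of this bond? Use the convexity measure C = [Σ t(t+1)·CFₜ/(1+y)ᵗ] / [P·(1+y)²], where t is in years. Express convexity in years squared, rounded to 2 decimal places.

With y = 0.058:
  t   CF        PV=CF/(1+0.058)^t    t·PV        t(t+1)·PV
  1       400.00       378.0718       378.0718         756.1437
  2       400.00       357.3458       714.6916       2,144.0747
  3       400.00       337.7559     1,013.2678       4,053.0712
  4       400.00       319.2400     1,276.9601       6,384.8003
  5     5,400.00     4,073.4784    20,367.3922     122,204.3530
  Σ                  5,465.8920    23,750.3834     135,542.4428
P = 5,465.8920.
Convexity = Σ t(t+1)·PV / [P·(1+y)²] = 135,542.4428 / (5,465.8920 × 1.119364) = 22.15353.

22.15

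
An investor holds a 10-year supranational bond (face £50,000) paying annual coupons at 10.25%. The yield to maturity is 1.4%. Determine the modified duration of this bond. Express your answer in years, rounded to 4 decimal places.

Periodic yield y = 0.014. First find Macaulay duration:
  t   CF        PV=CF/(1+0.014)^t    t·PV
  1     5,125.00     5,054.2406     5,054.2406
  2     5,125.00     4,984.4582     9,968.9164
  3     5,125.00     4,915.6393    14,746.9178
  4     5,125.00     4,847.7705    19,391.0819
  5     5,125.00     4,780.8387    23,904.1937
  6     5,125.00     4,714.8311    28,288.9866
  7     5,125.00     4,649.7348    32,548.1437
  8     5,125.00     4,585.5373    36,684.2983
  9     5,125.00     4,522.2261    40,700.0351
  10   55,125.00    47,969.9264   479,699.2644
  Σ                 91,025.2031   690,986.0787
P = 91,025.2031; Macaulay duration = 690,986.0787 / 91,025.2031 = 7.59115 years.
Modified duration = D_Mac / (1 + y) = 7.59115 / 1.014 = 7.48634 years.

7.4863 years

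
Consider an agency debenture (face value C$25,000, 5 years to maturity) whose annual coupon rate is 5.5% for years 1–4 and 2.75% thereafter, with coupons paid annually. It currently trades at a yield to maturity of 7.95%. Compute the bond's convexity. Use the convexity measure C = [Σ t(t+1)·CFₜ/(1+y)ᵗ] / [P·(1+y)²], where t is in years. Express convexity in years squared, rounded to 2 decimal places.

22.10

With y = 0.0795:
  t   CF        PV=CF/(1+0.0795)^t    t·PV        t(t+1)·PV
  1     1,375.00     1,273.7378     1,273.7378       2,547.4757
  2     1,375.00     1,179.9332     2,359.8663       7,079.5989
  3     1,375.00     1,093.0367     3,279.1102      13,116.4408
  4     1,375.00     1,012.5398     4,050.1593      20,250.7964
  5    25,687.50    17,523.0058    87,615.0292     525,690.1754
  Σ                 22,082.2534    98,577.9029     568,684.4872
P = 22,082.2534.
Convexity = Σ t(t+1)·PV / [P·(1+y)²] = 568,684.4872 / (22,082.2534 × 1.165320) = 22.09951.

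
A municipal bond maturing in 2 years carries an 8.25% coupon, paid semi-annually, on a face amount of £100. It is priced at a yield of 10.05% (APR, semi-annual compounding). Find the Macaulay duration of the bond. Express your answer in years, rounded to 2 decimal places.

Periodic yield y = 0.05025. Discount each cash flow and weight by its period:
  t   CF        PV=CF/(1+0.05025)^t    t·PV
  1        4.125         3.9276         3.9276
  2        4.125         3.7397         7.4794
  3        4.125         3.5608        10.6824
  4      104.125        85.5824       342.3294
  Σ                     96.8105       364.4189
Price P = Σ PV = 96.8105.
Macaulay duration = Σ(t·PV) / P = 364.4189 / 96.8105 = 3.76425 half-year periods.
In years: 3.76425 / 2 = 1.88212 years.

1.88 years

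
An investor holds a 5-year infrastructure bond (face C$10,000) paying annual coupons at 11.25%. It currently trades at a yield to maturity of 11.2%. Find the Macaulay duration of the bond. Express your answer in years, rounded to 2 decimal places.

Periodic yield y = 0.112. Discount each cash flow and weight by its year:
  t   CF        PV=CF/(1+0.112)^t    t·PV
  1     1,125.00     1,011.6906     1,011.6906
  2     1,125.00       909.7937     1,819.5875
  3     1,125.00       818.1598     2,454.4795
  4     1,125.00       735.7553     2,943.0210
  5    11,125.00     6,542.9874    32,714.9370
  Σ                 10,018.3869    40,943.7157
Price P = Σ PV = 10,018.3869.
Macaulay duration = Σ(t·PV) / P = 40,943.7157 / 10,018.3869 = 4.08686 years.

4.09 years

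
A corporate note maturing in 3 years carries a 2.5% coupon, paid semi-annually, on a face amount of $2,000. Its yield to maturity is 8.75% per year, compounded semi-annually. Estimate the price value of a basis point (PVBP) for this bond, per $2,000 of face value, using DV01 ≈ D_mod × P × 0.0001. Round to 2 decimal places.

Periodic yield y = 0.04375.
  t   CF        PV=CF/(1+0.04375)^t    t·PV
  1        25.00        23.9521        23.9521
  2        25.00        22.9481        45.8962
  3        25.00        21.9862        65.9587
  4        25.00        21.0646        84.2586
  5        25.00        20.1817       100.9085
  6     2,025.00     1,566.1960     9,397.1757
  Σ                  1,676.3287     9,718.1497
P = 1,676.3287; D_Mac = 5.79728 half-year periods = 2.89864 yrs; D_mod = 2.77714 yrs.
DV01 ≈ 2.77714 × 1,676.3287 × 0.0001 = 0.465540.

$0.47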